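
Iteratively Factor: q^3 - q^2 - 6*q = (q + 2)*(q^2 - 3*q) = (q - 3)*(q + 2)*(q)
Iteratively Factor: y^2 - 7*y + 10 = (y - 2)*(y - 5)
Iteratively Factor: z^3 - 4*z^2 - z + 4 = (z - 4)*(z^2 - 1) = (z - 4)*(z + 1)*(z - 1)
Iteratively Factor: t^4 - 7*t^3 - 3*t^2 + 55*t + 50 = (t + 2)*(t^3 - 9*t^2 + 15*t + 25) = (t - 5)*(t + 2)*(t^2 - 4*t - 5) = (t - 5)^2*(t + 2)*(t + 1)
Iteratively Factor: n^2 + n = (n + 1)*(n)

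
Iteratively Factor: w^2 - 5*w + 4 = (w - 1)*(w - 4)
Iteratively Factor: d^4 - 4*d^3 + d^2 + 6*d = (d)*(d^3 - 4*d^2 + d + 6) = d*(d + 1)*(d^2 - 5*d + 6) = d*(d - 3)*(d + 1)*(d - 2)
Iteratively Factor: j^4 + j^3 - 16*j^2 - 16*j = (j - 4)*(j^3 + 5*j^2 + 4*j) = (j - 4)*(j + 1)*(j^2 + 4*j) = j*(j - 4)*(j + 1)*(j + 4)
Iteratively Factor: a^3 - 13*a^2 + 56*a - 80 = (a - 5)*(a^2 - 8*a + 16) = (a - 5)*(a - 4)*(a - 4)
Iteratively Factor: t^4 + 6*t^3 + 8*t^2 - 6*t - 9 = (t + 3)*(t^3 + 3*t^2 - t - 3) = (t - 1)*(t + 3)*(t^2 + 4*t + 3) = (t - 1)*(t + 1)*(t + 3)*(t + 3)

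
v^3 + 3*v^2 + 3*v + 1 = (v + 1)^3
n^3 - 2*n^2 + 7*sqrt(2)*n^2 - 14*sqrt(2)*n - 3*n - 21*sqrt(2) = (n - 3)*(n + 1)*(n + 7*sqrt(2))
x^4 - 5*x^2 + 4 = (x - 2)*(x - 1)*(x + 1)*(x + 2)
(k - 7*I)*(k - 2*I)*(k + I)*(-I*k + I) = -I*k^4 - 8*k^3 + I*k^3 + 8*k^2 + 5*I*k^2 - 14*k - 5*I*k + 14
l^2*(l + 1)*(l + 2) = l^4 + 3*l^3 + 2*l^2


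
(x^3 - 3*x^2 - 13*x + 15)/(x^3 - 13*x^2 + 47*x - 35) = (x + 3)/(x - 7)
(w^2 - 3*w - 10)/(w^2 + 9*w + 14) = (w - 5)/(w + 7)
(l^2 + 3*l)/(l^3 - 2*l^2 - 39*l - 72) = l/(l^2 - 5*l - 24)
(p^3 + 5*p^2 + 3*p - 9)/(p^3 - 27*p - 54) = (p - 1)/(p - 6)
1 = 1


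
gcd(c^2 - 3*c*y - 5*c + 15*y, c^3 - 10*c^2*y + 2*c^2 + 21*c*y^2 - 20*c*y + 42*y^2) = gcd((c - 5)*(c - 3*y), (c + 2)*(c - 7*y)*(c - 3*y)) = -c + 3*y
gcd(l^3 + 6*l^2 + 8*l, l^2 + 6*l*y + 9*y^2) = 1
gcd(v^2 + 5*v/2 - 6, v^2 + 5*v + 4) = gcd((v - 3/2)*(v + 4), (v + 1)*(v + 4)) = v + 4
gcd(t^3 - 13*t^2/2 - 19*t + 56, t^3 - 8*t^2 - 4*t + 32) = t^2 - 10*t + 16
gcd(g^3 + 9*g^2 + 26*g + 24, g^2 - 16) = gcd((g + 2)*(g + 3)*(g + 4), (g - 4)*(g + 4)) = g + 4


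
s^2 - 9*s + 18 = (s - 6)*(s - 3)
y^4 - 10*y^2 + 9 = (y - 3)*(y - 1)*(y + 1)*(y + 3)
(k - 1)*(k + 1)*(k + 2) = k^3 + 2*k^2 - k - 2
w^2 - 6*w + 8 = (w - 4)*(w - 2)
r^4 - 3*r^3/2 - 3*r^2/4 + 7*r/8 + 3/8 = (r - 3/2)*(r - 1)*(r + 1/2)^2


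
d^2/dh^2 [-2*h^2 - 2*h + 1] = -4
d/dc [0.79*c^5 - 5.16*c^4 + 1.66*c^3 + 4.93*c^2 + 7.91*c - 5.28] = 3.95*c^4 - 20.64*c^3 + 4.98*c^2 + 9.86*c + 7.91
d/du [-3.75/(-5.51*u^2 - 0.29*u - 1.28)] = (-41.325*u - 1.0875)/(5.51*u^2 + 0.29*u + 1.28)^2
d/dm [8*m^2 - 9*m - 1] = 16*m - 9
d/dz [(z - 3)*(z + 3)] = 2*z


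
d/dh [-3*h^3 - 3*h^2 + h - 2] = -9*h^2 - 6*h + 1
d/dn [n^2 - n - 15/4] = 2*n - 1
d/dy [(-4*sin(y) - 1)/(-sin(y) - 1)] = 3*cos(y)/(sin(y) + 1)^2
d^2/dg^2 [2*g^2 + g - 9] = 4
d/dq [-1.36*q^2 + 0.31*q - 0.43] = 0.31 - 2.72*q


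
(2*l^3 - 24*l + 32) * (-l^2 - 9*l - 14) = -2*l^5 - 18*l^4 - 4*l^3 + 184*l^2 + 48*l - 448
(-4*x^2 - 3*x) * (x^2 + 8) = -4*x^4 - 3*x^3 - 32*x^2 - 24*x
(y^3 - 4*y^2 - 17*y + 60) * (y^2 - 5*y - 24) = y^5 - 9*y^4 - 21*y^3 + 241*y^2 + 108*y - 1440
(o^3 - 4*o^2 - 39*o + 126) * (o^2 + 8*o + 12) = o^5 + 4*o^4 - 59*o^3 - 234*o^2 + 540*o + 1512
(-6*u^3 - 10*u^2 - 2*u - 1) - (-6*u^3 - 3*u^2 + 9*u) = -7*u^2 - 11*u - 1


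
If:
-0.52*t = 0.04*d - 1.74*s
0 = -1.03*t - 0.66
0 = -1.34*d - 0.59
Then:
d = -0.44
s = -0.20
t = -0.64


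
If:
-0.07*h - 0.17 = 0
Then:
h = -2.43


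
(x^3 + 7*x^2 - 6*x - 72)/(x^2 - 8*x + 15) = (x^2 + 10*x + 24)/(x - 5)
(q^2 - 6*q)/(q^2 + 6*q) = (q - 6)/(q + 6)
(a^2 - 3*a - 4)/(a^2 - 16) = (a + 1)/(a + 4)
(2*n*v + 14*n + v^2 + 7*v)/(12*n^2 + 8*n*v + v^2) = (v + 7)/(6*n + v)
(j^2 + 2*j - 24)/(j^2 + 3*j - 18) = (j - 4)/(j - 3)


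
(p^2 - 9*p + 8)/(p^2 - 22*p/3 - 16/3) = 3*(p - 1)/(3*p + 2)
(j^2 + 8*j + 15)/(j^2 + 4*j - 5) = (j + 3)/(j - 1)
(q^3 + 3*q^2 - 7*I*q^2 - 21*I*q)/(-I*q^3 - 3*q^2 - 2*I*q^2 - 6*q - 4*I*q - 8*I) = q*(I*q^2 + q*(7 + 3*I) + 21)/(q^3 + q^2*(2 - 3*I) + 2*q*(2 - 3*I) + 8)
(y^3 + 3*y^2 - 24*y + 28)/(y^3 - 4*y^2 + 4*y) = (y + 7)/y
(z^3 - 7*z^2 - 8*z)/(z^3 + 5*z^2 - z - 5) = z*(z - 8)/(z^2 + 4*z - 5)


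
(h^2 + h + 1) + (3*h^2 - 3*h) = 4*h^2 - 2*h + 1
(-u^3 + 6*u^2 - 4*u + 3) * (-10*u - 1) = 10*u^4 - 59*u^3 + 34*u^2 - 26*u - 3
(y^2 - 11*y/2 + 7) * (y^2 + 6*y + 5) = y^4 + y^3/2 - 21*y^2 + 29*y/2 + 35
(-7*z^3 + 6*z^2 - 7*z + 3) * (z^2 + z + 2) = -7*z^5 - z^4 - 15*z^3 + 8*z^2 - 11*z + 6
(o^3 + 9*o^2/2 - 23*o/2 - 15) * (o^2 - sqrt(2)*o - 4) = o^5 - sqrt(2)*o^4 + 9*o^4/2 - 31*o^3/2 - 9*sqrt(2)*o^3/2 - 33*o^2 + 23*sqrt(2)*o^2/2 + 15*sqrt(2)*o + 46*o + 60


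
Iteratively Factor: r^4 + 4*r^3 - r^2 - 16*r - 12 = (r + 1)*(r^3 + 3*r^2 - 4*r - 12) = (r + 1)*(r + 3)*(r^2 - 4) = (r - 2)*(r + 1)*(r + 3)*(r + 2)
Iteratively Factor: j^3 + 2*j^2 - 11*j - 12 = (j - 3)*(j^2 + 5*j + 4) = (j - 3)*(j + 1)*(j + 4)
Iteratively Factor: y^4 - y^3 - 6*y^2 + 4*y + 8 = (y - 2)*(y^3 + y^2 - 4*y - 4) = (y - 2)^2*(y^2 + 3*y + 2) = (y - 2)^2*(y + 1)*(y + 2)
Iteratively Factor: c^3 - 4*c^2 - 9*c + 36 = (c - 4)*(c^2 - 9) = (c - 4)*(c - 3)*(c + 3)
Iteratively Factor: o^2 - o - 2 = (o + 1)*(o - 2)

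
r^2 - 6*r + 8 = (r - 4)*(r - 2)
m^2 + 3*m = m*(m + 3)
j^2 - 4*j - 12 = (j - 6)*(j + 2)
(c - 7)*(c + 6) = c^2 - c - 42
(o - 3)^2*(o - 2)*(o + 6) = o^4 - 2*o^3 - 27*o^2 + 108*o - 108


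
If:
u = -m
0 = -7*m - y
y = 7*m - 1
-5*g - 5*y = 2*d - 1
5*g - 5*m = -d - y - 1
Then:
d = 51/14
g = -53/70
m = 1/14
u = -1/14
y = -1/2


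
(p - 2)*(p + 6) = p^2 + 4*p - 12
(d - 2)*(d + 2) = d^2 - 4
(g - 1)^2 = g^2 - 2*g + 1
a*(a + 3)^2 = a^3 + 6*a^2 + 9*a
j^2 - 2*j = j*(j - 2)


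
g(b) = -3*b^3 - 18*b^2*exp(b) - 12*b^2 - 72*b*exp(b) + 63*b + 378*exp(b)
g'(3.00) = -3705.40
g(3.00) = 0.00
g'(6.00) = -399799.51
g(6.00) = -283909.01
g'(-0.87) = 238.92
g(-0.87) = 116.98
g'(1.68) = 393.02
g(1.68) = 1164.32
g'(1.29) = 513.76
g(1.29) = 981.83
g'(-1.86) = 145.72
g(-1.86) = -69.39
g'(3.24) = -6055.45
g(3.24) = -1153.42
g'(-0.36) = 309.46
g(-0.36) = 256.08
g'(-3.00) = 77.30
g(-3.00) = -194.49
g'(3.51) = -9994.07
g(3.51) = -3283.59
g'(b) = -18*b^2*exp(b) - 9*b^2 - 108*b*exp(b) - 24*b + 306*exp(b) + 63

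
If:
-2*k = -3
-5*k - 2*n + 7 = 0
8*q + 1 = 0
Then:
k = 3/2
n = -1/4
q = -1/8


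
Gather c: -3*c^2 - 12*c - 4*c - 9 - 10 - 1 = -3*c^2 - 16*c - 20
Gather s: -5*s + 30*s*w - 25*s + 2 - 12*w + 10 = s*(30*w - 30) - 12*w + 12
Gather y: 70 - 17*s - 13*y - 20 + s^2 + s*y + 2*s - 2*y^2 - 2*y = s^2 - 15*s - 2*y^2 + y*(s - 15) + 50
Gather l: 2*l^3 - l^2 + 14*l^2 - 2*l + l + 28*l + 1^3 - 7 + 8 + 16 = 2*l^3 + 13*l^2 + 27*l + 18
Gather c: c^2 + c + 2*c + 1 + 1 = c^2 + 3*c + 2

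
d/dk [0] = 0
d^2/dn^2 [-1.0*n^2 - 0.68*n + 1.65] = -2.00000000000000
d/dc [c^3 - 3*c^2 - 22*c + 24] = 3*c^2 - 6*c - 22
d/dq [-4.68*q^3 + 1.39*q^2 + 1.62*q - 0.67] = -14.04*q^2 + 2.78*q + 1.62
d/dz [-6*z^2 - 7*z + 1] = -12*z - 7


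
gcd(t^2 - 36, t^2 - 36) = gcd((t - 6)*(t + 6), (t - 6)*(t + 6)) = t^2 - 36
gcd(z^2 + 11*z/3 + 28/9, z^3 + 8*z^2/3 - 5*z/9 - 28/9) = z^2 + 11*z/3 + 28/9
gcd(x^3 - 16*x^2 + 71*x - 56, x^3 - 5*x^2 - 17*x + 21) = x^2 - 8*x + 7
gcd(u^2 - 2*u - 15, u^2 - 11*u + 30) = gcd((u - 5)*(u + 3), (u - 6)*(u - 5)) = u - 5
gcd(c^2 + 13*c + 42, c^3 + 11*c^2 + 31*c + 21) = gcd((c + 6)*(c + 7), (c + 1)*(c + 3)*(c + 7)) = c + 7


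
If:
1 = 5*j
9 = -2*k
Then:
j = 1/5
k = -9/2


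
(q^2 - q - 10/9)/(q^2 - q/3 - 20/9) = (3*q + 2)/(3*q + 4)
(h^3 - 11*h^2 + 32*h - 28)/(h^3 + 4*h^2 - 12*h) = (h^2 - 9*h + 14)/(h*(h + 6))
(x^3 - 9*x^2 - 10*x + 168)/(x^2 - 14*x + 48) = (x^2 - 3*x - 28)/(x - 8)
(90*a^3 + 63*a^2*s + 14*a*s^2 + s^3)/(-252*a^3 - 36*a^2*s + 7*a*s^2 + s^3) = (15*a^2 + 8*a*s + s^2)/(-42*a^2 + a*s + s^2)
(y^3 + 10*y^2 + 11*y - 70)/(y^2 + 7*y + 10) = (y^2 + 5*y - 14)/(y + 2)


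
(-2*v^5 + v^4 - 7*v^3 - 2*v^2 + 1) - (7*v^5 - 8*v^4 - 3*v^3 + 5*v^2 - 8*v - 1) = -9*v^5 + 9*v^4 - 4*v^3 - 7*v^2 + 8*v + 2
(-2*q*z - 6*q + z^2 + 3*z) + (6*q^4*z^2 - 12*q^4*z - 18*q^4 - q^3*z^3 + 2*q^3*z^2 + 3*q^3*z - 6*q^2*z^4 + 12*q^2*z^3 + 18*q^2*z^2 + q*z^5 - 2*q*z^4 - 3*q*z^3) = 6*q^4*z^2 - 12*q^4*z - 18*q^4 - q^3*z^3 + 2*q^3*z^2 + 3*q^3*z - 6*q^2*z^4 + 12*q^2*z^3 + 18*q^2*z^2 + q*z^5 - 2*q*z^4 - 3*q*z^3 - 2*q*z - 6*q + z^2 + 3*z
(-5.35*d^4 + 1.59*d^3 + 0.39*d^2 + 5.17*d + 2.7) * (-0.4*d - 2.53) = 2.14*d^5 + 12.8995*d^4 - 4.1787*d^3 - 3.0547*d^2 - 14.1601*d - 6.831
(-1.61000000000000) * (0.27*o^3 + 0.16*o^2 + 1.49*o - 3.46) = -0.4347*o^3 - 0.2576*o^2 - 2.3989*o + 5.5706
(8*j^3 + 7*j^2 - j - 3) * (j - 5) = 8*j^4 - 33*j^3 - 36*j^2 + 2*j + 15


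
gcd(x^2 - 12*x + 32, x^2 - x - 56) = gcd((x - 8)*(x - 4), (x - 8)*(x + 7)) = x - 8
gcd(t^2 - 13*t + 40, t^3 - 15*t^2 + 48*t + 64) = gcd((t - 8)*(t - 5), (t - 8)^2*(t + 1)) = t - 8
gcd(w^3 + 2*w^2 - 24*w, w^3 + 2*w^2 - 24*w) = w^3 + 2*w^2 - 24*w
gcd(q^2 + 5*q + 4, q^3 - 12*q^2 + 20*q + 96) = 1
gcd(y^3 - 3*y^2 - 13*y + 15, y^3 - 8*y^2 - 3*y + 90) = y^2 - 2*y - 15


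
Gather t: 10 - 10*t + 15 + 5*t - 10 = 15 - 5*t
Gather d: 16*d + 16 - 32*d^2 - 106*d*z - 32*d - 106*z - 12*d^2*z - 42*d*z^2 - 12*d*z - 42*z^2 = d^2*(-12*z - 32) + d*(-42*z^2 - 118*z - 16) - 42*z^2 - 106*z + 16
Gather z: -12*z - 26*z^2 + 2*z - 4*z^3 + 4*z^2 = -4*z^3 - 22*z^2 - 10*z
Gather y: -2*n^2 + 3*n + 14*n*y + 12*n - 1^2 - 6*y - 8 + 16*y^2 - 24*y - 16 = -2*n^2 + 15*n + 16*y^2 + y*(14*n - 30) - 25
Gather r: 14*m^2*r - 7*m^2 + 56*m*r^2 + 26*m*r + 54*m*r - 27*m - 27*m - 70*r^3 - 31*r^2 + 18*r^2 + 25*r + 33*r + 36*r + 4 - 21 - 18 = -7*m^2 - 54*m - 70*r^3 + r^2*(56*m - 13) + r*(14*m^2 + 80*m + 94) - 35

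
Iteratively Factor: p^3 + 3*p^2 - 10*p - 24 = (p + 2)*(p^2 + p - 12) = (p - 3)*(p + 2)*(p + 4)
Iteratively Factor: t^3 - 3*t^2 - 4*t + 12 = (t - 2)*(t^2 - t - 6) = (t - 3)*(t - 2)*(t + 2)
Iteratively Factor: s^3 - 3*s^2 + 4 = (s - 2)*(s^2 - s - 2) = (s - 2)^2*(s + 1)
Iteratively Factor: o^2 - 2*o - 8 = (o + 2)*(o - 4)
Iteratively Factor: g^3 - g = (g - 1)*(g^2 + g) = (g - 1)*(g + 1)*(g)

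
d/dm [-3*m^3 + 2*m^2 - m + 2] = -9*m^2 + 4*m - 1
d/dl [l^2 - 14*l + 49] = 2*l - 14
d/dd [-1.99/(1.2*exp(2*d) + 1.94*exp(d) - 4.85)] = (4.776*exp(d) + 3.8606)*exp(d)/(1.2*exp(2*d) + 1.94*exp(d) - 4.85)^2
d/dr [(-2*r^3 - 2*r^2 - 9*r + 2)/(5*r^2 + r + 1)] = (-10*r^4 - 4*r^3 + 37*r^2 - 24*r - 11)/(25*r^4 + 10*r^3 + 11*r^2 + 2*r + 1)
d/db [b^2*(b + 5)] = b*(3*b + 10)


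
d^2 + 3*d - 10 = (d - 2)*(d + 5)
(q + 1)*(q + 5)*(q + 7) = q^3 + 13*q^2 + 47*q + 35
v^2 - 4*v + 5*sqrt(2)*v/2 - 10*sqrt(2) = (v - 4)*(v + 5*sqrt(2)/2)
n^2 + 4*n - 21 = (n - 3)*(n + 7)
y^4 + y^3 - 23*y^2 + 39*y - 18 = (y - 3)*(y - 1)^2*(y + 6)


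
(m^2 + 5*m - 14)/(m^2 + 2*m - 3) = (m^2 + 5*m - 14)/(m^2 + 2*m - 3)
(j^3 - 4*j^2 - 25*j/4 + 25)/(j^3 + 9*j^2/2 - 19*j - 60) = (j - 5/2)/(j + 6)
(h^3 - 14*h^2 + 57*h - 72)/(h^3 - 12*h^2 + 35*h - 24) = (h - 3)/(h - 1)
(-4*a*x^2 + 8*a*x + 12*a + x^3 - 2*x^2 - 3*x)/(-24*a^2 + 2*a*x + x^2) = (x^2 - 2*x - 3)/(6*a + x)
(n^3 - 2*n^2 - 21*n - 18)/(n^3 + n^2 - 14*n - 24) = (n^2 - 5*n - 6)/(n^2 - 2*n - 8)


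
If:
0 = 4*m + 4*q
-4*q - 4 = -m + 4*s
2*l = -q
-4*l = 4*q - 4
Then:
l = -1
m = -2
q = 2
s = -7/2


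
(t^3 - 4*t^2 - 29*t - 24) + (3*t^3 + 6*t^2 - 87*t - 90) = 4*t^3 + 2*t^2 - 116*t - 114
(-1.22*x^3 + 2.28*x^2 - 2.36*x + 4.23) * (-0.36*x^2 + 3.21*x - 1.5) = 0.4392*x^5 - 4.737*x^4 + 9.9984*x^3 - 12.5184*x^2 + 17.1183*x - 6.345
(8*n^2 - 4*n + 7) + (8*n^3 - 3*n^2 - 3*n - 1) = 8*n^3 + 5*n^2 - 7*n + 6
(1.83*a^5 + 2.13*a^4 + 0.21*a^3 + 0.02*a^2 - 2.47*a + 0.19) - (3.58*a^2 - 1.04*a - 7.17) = 1.83*a^5 + 2.13*a^4 + 0.21*a^3 - 3.56*a^2 - 1.43*a + 7.36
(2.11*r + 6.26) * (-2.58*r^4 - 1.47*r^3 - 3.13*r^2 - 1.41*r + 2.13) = -5.4438*r^5 - 19.2525*r^4 - 15.8065*r^3 - 22.5689*r^2 - 4.3323*r + 13.3338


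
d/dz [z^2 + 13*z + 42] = 2*z + 13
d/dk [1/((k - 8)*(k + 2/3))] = 6*(11 - 3*k)/(9*k^4 - 132*k^3 + 388*k^2 + 704*k + 256)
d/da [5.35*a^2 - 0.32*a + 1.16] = 10.7*a - 0.32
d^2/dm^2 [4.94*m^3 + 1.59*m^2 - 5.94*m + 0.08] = 29.64*m + 3.18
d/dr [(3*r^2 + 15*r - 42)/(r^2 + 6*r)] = 3*(r^2 + 28*r + 84)/(r^2*(r^2 + 12*r + 36))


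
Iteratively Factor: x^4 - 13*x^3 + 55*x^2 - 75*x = (x - 5)*(x^3 - 8*x^2 + 15*x) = x*(x - 5)*(x^2 - 8*x + 15) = x*(x - 5)^2*(x - 3)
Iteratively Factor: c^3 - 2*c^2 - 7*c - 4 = (c + 1)*(c^2 - 3*c - 4) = (c - 4)*(c + 1)*(c + 1)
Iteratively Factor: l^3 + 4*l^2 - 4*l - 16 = (l + 2)*(l^2 + 2*l - 8) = (l + 2)*(l + 4)*(l - 2)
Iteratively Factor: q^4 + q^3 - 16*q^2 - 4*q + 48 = (q + 4)*(q^3 - 3*q^2 - 4*q + 12) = (q + 2)*(q + 4)*(q^2 - 5*q + 6) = (q - 3)*(q + 2)*(q + 4)*(q - 2)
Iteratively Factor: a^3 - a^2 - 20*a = (a - 5)*(a^2 + 4*a) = a*(a - 5)*(a + 4)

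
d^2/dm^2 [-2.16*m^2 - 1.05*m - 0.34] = -4.32000000000000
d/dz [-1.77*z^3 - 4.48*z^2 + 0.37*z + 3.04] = -5.31*z^2 - 8.96*z + 0.37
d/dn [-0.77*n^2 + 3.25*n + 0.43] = 3.25 - 1.54*n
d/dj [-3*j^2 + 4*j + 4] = 4 - 6*j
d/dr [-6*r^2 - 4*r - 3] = -12*r - 4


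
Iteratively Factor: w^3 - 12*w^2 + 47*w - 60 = (w - 5)*(w^2 - 7*w + 12) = (w - 5)*(w - 4)*(w - 3)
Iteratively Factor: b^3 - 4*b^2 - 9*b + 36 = (b - 4)*(b^2 - 9) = (b - 4)*(b - 3)*(b + 3)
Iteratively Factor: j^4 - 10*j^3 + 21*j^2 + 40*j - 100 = (j - 2)*(j^3 - 8*j^2 + 5*j + 50) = (j - 5)*(j - 2)*(j^2 - 3*j - 10) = (j - 5)^2*(j - 2)*(j + 2)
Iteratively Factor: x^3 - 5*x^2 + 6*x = (x - 3)*(x^2 - 2*x) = x*(x - 3)*(x - 2)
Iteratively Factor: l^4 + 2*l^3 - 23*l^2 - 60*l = (l - 5)*(l^3 + 7*l^2 + 12*l) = (l - 5)*(l + 4)*(l^2 + 3*l) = l*(l - 5)*(l + 4)*(l + 3)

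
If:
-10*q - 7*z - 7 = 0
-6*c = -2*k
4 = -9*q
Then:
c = k/3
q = -4/9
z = -23/63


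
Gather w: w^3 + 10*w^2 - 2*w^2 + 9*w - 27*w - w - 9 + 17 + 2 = w^3 + 8*w^2 - 19*w + 10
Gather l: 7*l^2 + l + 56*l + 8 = 7*l^2 + 57*l + 8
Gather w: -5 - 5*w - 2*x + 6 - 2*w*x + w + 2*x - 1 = w*(-2*x - 4)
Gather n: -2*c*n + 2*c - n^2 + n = 2*c - n^2 + n*(1 - 2*c)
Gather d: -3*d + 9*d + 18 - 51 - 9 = 6*d - 42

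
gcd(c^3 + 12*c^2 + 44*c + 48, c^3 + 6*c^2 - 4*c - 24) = c^2 + 8*c + 12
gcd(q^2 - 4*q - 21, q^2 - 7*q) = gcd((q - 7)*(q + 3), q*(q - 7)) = q - 7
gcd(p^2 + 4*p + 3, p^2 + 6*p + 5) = p + 1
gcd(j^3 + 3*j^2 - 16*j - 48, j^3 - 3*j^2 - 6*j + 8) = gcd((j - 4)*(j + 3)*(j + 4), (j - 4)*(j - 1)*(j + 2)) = j - 4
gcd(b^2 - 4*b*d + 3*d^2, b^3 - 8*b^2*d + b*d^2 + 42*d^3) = b - 3*d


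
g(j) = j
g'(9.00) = 1.00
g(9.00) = 9.00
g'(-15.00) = 1.00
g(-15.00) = -15.00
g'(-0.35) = 1.00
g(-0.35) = -0.35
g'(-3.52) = 1.00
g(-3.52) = -3.52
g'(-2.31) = 1.00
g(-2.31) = -2.31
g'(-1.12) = 1.00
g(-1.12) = -1.12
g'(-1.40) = 1.00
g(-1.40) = -1.40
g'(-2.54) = 1.00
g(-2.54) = -2.54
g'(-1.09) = 1.00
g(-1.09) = -1.09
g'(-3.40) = 1.00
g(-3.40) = -3.40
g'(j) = 1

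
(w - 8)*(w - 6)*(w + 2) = w^3 - 12*w^2 + 20*w + 96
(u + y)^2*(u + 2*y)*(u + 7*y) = u^4 + 11*u^3*y + 33*u^2*y^2 + 37*u*y^3 + 14*y^4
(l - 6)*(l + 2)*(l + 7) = l^3 + 3*l^2 - 40*l - 84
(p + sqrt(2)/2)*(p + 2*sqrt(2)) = p^2 + 5*sqrt(2)*p/2 + 2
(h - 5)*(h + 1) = h^2 - 4*h - 5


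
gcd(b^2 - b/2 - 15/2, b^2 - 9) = b - 3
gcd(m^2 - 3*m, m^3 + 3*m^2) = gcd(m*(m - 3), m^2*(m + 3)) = m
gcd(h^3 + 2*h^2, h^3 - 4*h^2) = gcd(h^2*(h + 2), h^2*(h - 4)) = h^2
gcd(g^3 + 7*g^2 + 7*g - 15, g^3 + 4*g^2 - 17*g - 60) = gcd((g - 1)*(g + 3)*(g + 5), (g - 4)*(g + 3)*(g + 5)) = g^2 + 8*g + 15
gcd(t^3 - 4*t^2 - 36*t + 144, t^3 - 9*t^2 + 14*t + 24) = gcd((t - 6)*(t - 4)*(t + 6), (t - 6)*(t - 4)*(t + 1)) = t^2 - 10*t + 24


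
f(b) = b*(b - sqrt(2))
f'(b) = 2*b - sqrt(2)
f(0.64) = -0.50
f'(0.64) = -0.13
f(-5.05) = 32.64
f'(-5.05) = -11.51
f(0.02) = -0.03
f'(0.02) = -1.37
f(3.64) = 8.10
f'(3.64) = 5.87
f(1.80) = 0.69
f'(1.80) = 2.19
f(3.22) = 5.81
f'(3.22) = 5.03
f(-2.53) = 9.98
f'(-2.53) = -6.47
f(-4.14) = 22.99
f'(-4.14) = -9.69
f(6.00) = 27.51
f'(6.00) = 10.59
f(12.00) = 127.03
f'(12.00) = 22.59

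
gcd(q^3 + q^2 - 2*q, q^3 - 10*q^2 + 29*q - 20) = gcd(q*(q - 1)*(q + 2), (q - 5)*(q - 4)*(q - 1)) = q - 1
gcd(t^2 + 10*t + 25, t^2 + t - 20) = t + 5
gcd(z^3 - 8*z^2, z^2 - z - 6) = 1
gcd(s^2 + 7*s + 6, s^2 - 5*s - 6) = s + 1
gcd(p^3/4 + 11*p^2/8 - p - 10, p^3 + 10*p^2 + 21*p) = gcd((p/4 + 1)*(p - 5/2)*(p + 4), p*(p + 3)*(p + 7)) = 1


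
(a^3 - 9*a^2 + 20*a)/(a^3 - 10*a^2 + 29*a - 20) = a/(a - 1)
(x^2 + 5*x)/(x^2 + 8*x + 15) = x/(x + 3)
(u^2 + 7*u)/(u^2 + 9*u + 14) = u/(u + 2)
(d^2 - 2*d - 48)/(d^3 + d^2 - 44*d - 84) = (d - 8)/(d^2 - 5*d - 14)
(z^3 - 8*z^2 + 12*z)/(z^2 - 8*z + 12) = z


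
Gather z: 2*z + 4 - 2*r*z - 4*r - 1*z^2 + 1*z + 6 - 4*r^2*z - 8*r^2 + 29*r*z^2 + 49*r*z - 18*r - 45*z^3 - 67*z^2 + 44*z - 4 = -8*r^2 - 22*r - 45*z^3 + z^2*(29*r - 68) + z*(-4*r^2 + 47*r + 47) + 6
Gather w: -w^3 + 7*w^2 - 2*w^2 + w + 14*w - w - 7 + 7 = -w^3 + 5*w^2 + 14*w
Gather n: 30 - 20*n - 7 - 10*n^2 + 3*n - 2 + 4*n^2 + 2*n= -6*n^2 - 15*n + 21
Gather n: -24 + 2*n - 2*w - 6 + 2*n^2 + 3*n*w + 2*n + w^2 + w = 2*n^2 + n*(3*w + 4) + w^2 - w - 30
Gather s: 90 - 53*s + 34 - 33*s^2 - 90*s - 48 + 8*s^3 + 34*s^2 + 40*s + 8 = 8*s^3 + s^2 - 103*s + 84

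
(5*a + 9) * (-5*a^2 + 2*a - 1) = -25*a^3 - 35*a^2 + 13*a - 9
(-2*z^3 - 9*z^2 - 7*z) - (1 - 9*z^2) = -2*z^3 - 7*z - 1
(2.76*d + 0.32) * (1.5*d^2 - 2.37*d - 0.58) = 4.14*d^3 - 6.0612*d^2 - 2.3592*d - 0.1856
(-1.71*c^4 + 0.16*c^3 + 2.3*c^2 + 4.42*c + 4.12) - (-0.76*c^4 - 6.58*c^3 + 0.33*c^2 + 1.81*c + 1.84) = -0.95*c^4 + 6.74*c^3 + 1.97*c^2 + 2.61*c + 2.28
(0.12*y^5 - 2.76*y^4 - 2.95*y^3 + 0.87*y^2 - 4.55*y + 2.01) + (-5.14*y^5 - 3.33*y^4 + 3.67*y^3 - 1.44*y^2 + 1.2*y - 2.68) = -5.02*y^5 - 6.09*y^4 + 0.72*y^3 - 0.57*y^2 - 3.35*y - 0.67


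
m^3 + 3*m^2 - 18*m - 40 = (m - 4)*(m + 2)*(m + 5)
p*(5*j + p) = 5*j*p + p^2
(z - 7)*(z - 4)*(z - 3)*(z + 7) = z^4 - 7*z^3 - 37*z^2 + 343*z - 588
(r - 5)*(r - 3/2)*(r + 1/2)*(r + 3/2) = r^4 - 9*r^3/2 - 19*r^2/4 + 81*r/8 + 45/8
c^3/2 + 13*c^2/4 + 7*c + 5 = (c/2 + 1)*(c + 2)*(c + 5/2)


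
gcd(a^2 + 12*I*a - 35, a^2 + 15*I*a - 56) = a + 7*I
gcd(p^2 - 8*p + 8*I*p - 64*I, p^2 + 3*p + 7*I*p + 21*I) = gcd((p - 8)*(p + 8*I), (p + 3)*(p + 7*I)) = 1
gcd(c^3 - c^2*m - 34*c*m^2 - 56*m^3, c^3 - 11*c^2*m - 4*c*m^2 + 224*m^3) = c^2 - 3*c*m - 28*m^2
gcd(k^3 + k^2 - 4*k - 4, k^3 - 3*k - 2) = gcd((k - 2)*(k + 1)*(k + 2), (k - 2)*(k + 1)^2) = k^2 - k - 2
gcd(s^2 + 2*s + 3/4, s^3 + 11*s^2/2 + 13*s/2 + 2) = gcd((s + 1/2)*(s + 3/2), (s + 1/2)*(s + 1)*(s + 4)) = s + 1/2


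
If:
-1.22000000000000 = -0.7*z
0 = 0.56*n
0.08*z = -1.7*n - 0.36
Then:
No Solution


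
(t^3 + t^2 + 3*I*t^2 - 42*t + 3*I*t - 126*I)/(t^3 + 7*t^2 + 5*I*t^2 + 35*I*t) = (t^2 + 3*t*(-2 + I) - 18*I)/(t*(t + 5*I))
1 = 1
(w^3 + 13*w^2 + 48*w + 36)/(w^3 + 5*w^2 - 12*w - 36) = (w^2 + 7*w + 6)/(w^2 - w - 6)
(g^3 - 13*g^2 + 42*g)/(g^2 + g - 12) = g*(g^2 - 13*g + 42)/(g^2 + g - 12)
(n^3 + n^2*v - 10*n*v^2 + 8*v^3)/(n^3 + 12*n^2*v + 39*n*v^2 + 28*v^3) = (n^2 - 3*n*v + 2*v^2)/(n^2 + 8*n*v + 7*v^2)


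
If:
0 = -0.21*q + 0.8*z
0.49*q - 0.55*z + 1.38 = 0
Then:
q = -3.99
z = -1.05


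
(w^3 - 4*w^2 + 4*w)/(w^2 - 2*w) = w - 2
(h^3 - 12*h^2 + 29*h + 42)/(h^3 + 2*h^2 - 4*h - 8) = (h^3 - 12*h^2 + 29*h + 42)/(h^3 + 2*h^2 - 4*h - 8)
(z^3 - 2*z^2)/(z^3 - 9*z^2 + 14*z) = z/(z - 7)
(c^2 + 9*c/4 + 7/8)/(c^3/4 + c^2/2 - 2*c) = (8*c^2 + 18*c + 7)/(2*c*(c^2 + 2*c - 8))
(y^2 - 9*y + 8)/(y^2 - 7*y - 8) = (y - 1)/(y + 1)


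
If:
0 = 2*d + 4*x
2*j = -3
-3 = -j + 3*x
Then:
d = 3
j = -3/2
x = -3/2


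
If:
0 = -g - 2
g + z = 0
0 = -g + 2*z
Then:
No Solution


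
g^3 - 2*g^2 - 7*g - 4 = (g - 4)*(g + 1)^2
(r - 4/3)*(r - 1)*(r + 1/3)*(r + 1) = r^4 - r^3 - 13*r^2/9 + r + 4/9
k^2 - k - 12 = (k - 4)*(k + 3)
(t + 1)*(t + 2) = t^2 + 3*t + 2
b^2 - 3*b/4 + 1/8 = (b - 1/2)*(b - 1/4)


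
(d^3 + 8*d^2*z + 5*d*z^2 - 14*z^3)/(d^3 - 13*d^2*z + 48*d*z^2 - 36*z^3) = (d^2 + 9*d*z + 14*z^2)/(d^2 - 12*d*z + 36*z^2)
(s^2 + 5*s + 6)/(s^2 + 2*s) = (s + 3)/s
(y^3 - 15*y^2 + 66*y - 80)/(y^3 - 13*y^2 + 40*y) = (y - 2)/y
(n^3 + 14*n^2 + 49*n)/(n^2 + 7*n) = n + 7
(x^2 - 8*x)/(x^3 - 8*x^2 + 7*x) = (x - 8)/(x^2 - 8*x + 7)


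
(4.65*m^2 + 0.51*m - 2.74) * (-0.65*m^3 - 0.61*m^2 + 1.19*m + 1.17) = -3.0225*m^5 - 3.168*m^4 + 7.0034*m^3 + 7.7188*m^2 - 2.6639*m - 3.2058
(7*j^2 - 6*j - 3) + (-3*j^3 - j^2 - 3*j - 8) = -3*j^3 + 6*j^2 - 9*j - 11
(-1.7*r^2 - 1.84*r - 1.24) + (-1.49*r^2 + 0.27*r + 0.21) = -3.19*r^2 - 1.57*r - 1.03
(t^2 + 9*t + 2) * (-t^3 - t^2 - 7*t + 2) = -t^5 - 10*t^4 - 18*t^3 - 63*t^2 + 4*t + 4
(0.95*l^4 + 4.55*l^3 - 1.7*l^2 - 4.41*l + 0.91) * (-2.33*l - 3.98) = -2.2135*l^5 - 14.3825*l^4 - 14.148*l^3 + 17.0413*l^2 + 15.4315*l - 3.6218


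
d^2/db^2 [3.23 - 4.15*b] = 0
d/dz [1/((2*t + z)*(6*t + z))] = 2*(-4*t - z)/(144*t^4 + 192*t^3*z + 88*t^2*z^2 + 16*t*z^3 + z^4)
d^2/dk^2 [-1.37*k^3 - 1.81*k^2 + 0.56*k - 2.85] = -8.22*k - 3.62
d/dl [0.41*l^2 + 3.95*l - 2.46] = 0.82*l + 3.95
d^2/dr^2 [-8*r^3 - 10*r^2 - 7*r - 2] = -48*r - 20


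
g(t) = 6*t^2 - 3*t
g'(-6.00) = -75.00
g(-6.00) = 234.00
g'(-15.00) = -183.00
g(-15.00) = 1395.00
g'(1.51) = 15.12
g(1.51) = 9.15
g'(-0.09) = -4.08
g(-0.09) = 0.32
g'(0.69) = 5.28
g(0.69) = 0.79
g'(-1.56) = -21.72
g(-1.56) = 19.28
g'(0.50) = 3.00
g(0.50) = 0.00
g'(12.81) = 150.72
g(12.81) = 946.15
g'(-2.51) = -33.12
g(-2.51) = 45.33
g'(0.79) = 6.48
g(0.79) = 1.37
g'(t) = 12*t - 3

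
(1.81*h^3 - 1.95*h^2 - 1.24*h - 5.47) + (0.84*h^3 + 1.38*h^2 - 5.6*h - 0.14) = 2.65*h^3 - 0.57*h^2 - 6.84*h - 5.61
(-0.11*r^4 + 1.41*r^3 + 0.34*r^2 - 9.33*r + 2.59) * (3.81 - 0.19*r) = 0.0209*r^5 - 0.687*r^4 + 5.3075*r^3 + 3.0681*r^2 - 36.0394*r + 9.8679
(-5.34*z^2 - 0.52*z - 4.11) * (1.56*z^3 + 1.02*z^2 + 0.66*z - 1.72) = -8.3304*z^5 - 6.258*z^4 - 10.4664*z^3 + 4.6494*z^2 - 1.8182*z + 7.0692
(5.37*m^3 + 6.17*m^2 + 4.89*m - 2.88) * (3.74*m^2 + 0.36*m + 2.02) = 20.0838*m^5 + 25.009*m^4 + 31.3572*m^3 + 3.4526*m^2 + 8.841*m - 5.8176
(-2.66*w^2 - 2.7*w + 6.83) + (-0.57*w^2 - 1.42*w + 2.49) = -3.23*w^2 - 4.12*w + 9.32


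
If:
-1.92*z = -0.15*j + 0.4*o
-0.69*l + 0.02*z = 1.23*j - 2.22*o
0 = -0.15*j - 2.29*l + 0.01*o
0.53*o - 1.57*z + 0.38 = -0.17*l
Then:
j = -1.17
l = 0.07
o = -0.63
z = 0.04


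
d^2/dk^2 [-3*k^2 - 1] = -6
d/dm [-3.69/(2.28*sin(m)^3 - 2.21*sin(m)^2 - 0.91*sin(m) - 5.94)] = (25.2396*sin(m)^2 - 16.3098*sin(m) - 3.3579)*cos(m)/(-2.28*sin(m)^3 + 2.21*sin(m)^2 + 0.91*sin(m) + 5.94)^2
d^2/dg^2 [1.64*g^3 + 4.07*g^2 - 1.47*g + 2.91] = 9.84*g + 8.14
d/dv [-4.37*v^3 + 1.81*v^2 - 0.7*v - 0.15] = -13.11*v^2 + 3.62*v - 0.7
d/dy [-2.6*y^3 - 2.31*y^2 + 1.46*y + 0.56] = -7.8*y^2 - 4.62*y + 1.46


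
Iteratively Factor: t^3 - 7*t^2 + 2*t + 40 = (t - 5)*(t^2 - 2*t - 8) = (t - 5)*(t + 2)*(t - 4)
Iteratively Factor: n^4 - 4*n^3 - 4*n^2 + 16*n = (n - 2)*(n^3 - 2*n^2 - 8*n) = (n - 2)*(n + 2)*(n^2 - 4*n) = n*(n - 2)*(n + 2)*(n - 4)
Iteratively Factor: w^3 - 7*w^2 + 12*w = (w)*(w^2 - 7*w + 12) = w*(w - 3)*(w - 4)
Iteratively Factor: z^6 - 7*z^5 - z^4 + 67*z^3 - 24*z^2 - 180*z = (z - 3)*(z^5 - 4*z^4 - 13*z^3 + 28*z^2 + 60*z) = (z - 3)*(z + 2)*(z^4 - 6*z^3 - z^2 + 30*z) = (z - 3)^2*(z + 2)*(z^3 - 3*z^2 - 10*z) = (z - 5)*(z - 3)^2*(z + 2)*(z^2 + 2*z) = (z - 5)*(z - 3)^2*(z + 2)^2*(z)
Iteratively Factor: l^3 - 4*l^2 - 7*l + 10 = (l + 2)*(l^2 - 6*l + 5) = (l - 1)*(l + 2)*(l - 5)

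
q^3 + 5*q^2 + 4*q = q*(q + 1)*(q + 4)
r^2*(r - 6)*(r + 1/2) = r^4 - 11*r^3/2 - 3*r^2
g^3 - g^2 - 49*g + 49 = (g - 7)*(g - 1)*(g + 7)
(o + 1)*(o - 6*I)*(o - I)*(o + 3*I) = o^4 + o^3 - 4*I*o^3 + 15*o^2 - 4*I*o^2 + 15*o - 18*I*o - 18*I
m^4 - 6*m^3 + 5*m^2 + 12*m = m*(m - 4)*(m - 3)*(m + 1)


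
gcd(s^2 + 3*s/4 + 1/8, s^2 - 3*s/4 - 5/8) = s + 1/2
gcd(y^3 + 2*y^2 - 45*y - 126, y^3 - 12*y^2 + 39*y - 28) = y - 7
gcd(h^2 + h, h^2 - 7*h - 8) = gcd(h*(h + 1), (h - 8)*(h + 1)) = h + 1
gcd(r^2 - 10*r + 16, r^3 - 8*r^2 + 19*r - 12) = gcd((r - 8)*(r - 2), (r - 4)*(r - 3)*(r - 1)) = 1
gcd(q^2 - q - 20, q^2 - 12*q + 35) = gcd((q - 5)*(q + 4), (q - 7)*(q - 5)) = q - 5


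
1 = 1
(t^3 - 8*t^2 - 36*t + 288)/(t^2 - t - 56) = (t^2 - 36)/(t + 7)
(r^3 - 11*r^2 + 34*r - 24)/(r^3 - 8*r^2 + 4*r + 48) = (r - 1)/(r + 2)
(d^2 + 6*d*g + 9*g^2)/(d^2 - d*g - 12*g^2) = (d + 3*g)/(d - 4*g)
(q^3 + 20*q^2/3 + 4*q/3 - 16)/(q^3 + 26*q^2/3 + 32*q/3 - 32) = (q + 2)/(q + 4)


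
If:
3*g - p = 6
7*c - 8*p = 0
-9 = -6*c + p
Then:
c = 72/41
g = 103/41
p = 63/41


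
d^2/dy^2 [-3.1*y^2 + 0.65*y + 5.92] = -6.20000000000000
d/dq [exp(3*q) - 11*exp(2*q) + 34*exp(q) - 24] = (3*exp(2*q) - 22*exp(q) + 34)*exp(q)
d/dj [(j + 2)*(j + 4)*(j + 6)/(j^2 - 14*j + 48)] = (j^4 - 28*j^3 - 68*j^2 + 1056*j + 2784)/(j^4 - 28*j^3 + 292*j^2 - 1344*j + 2304)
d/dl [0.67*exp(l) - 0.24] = 0.67*exp(l)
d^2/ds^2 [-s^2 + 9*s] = -2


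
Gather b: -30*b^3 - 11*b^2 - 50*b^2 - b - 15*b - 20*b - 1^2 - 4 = -30*b^3 - 61*b^2 - 36*b - 5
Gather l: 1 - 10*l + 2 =3 - 10*l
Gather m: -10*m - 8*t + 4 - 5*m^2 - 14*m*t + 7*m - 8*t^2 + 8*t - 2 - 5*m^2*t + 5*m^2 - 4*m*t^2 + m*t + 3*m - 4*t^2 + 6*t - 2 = -5*m^2*t + m*(-4*t^2 - 13*t) - 12*t^2 + 6*t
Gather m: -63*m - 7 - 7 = -63*m - 14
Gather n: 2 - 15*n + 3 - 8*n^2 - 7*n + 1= -8*n^2 - 22*n + 6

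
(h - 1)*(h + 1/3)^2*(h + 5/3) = h^4 + 4*h^3/3 - 10*h^2/9 - 28*h/27 - 5/27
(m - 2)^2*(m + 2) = m^3 - 2*m^2 - 4*m + 8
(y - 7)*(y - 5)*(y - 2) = y^3 - 14*y^2 + 59*y - 70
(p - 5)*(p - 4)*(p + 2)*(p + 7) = p^4 - 47*p^2 + 54*p + 280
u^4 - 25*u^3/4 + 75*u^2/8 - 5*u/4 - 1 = (u - 4)*(u - 2)*(u - 1/2)*(u + 1/4)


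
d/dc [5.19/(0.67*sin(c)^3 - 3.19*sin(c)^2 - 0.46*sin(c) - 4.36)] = (-10.4319*sin(c)^2 + 33.1122*sin(c) + 2.3874)*cos(c)/(-0.67*sin(c)^3 + 3.19*sin(c)^2 + 0.46*sin(c) + 4.36)^2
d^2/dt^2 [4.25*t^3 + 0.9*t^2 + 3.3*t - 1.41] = 25.5*t + 1.8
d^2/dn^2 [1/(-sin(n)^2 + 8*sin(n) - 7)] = 2*(2*sin(n)^3 - 10*sin(n)^2 + 5*sin(n) + 57)/((sin(n) - 7)^3*(sin(n) - 1)^2)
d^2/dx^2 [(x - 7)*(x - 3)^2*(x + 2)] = 12*x^2 - 66*x + 50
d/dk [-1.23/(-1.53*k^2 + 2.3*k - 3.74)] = (2.829 - 3.7638*k)/(1.53*k^2 - 2.3*k + 3.74)^2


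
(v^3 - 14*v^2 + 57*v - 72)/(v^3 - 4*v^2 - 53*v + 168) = (v - 3)/(v + 7)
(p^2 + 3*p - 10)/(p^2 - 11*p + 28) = (p^2 + 3*p - 10)/(p^2 - 11*p + 28)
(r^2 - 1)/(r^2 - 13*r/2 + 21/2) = 2*(r^2 - 1)/(2*r^2 - 13*r + 21)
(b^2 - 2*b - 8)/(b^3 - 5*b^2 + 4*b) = (b + 2)/(b*(b - 1))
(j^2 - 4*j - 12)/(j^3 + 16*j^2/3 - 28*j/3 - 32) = 3*(j - 6)/(3*j^2 + 10*j - 48)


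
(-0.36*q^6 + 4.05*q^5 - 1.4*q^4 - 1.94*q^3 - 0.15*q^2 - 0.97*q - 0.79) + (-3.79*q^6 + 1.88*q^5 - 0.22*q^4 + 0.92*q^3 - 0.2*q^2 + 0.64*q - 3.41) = -4.15*q^6 + 5.93*q^5 - 1.62*q^4 - 1.02*q^3 - 0.35*q^2 - 0.33*q - 4.2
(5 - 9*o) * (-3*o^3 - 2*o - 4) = 27*o^4 - 15*o^3 + 18*o^2 + 26*o - 20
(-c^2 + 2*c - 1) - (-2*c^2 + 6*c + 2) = c^2 - 4*c - 3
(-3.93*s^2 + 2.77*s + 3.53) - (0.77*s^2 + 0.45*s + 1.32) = -4.7*s^2 + 2.32*s + 2.21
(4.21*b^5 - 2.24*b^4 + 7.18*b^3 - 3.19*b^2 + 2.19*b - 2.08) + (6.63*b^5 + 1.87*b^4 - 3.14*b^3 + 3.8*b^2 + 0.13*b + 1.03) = 10.84*b^5 - 0.37*b^4 + 4.04*b^3 + 0.61*b^2 + 2.32*b - 1.05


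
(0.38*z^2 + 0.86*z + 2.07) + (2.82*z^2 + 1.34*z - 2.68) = 3.2*z^2 + 2.2*z - 0.61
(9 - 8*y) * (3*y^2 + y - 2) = -24*y^3 + 19*y^2 + 25*y - 18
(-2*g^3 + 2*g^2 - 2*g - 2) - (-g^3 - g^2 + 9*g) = -g^3 + 3*g^2 - 11*g - 2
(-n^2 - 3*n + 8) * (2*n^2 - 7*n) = -2*n^4 + n^3 + 37*n^2 - 56*n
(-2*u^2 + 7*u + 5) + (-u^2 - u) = -3*u^2 + 6*u + 5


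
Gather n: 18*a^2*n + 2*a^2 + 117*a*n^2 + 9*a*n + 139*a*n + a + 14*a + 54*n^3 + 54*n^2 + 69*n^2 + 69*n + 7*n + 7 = 2*a^2 + 15*a + 54*n^3 + n^2*(117*a + 123) + n*(18*a^2 + 148*a + 76) + 7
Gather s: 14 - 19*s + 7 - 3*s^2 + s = -3*s^2 - 18*s + 21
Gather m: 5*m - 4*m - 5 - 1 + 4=m - 2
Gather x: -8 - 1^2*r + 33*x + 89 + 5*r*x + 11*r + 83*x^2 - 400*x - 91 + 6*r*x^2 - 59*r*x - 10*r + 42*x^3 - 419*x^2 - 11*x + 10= 42*x^3 + x^2*(6*r - 336) + x*(-54*r - 378)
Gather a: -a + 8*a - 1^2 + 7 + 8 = 7*a + 14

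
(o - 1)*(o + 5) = o^2 + 4*o - 5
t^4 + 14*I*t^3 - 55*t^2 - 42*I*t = t*(t + I)*(t + 6*I)*(t + 7*I)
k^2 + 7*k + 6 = (k + 1)*(k + 6)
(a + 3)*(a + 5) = a^2 + 8*a + 15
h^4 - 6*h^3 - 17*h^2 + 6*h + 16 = (h - 8)*(h - 1)*(h + 1)*(h + 2)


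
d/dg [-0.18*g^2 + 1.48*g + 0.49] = 1.48 - 0.36*g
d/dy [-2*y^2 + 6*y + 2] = 6 - 4*y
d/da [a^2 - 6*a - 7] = 2*a - 6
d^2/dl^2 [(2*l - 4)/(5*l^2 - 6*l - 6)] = 4*((16 - 15*l)*(-5*l^2 + 6*l + 6) - 4*(l - 2)*(5*l - 3)^2)/(-5*l^2 + 6*l + 6)^3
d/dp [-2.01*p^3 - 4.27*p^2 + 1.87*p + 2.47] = -6.03*p^2 - 8.54*p + 1.87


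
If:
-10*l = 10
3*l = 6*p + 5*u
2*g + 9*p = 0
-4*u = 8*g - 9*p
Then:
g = 18/83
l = -1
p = -4/83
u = -45/83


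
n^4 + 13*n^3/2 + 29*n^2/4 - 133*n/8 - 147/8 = (n - 3/2)*(n + 1)*(n + 7/2)^2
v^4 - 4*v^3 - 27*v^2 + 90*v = v*(v - 6)*(v - 3)*(v + 5)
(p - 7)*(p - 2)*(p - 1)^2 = p^4 - 11*p^3 + 33*p^2 - 37*p + 14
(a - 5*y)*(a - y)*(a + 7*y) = a^3 + a^2*y - 37*a*y^2 + 35*y^3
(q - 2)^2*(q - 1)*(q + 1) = q^4 - 4*q^3 + 3*q^2 + 4*q - 4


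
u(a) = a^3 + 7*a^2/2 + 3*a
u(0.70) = 4.16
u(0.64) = 3.62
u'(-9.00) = 183.00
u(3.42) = 91.20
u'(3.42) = 62.03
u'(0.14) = 4.04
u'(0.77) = 10.17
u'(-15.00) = 573.00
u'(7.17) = 207.42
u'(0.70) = 9.37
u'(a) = 3*a^2 + 7*a + 3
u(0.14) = 0.49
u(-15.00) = -2632.50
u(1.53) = 16.36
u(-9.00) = -472.50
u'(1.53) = 20.73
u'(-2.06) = 1.31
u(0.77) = 4.84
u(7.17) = 570.04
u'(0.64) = 8.71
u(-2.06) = -0.07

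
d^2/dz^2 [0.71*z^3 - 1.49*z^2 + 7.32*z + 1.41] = 4.26*z - 2.98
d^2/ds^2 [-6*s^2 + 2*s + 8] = -12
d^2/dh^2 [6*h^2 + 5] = 12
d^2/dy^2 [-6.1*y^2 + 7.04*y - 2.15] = -12.2000000000000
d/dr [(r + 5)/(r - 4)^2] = (-r - 14)/(r - 4)^3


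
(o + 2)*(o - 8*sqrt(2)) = o^2 - 8*sqrt(2)*o + 2*o - 16*sqrt(2)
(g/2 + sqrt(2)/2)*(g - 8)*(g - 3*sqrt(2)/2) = g^3/2 - 4*g^2 - sqrt(2)*g^2/4 - 3*g/2 + 2*sqrt(2)*g + 12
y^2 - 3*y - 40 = (y - 8)*(y + 5)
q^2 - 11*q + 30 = (q - 6)*(q - 5)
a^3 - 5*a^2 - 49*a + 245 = (a - 7)*(a - 5)*(a + 7)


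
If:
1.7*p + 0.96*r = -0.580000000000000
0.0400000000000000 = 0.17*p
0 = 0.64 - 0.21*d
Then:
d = 3.05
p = 0.24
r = -1.02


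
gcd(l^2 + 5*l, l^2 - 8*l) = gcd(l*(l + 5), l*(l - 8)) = l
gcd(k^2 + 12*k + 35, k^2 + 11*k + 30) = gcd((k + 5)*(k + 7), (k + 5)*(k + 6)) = k + 5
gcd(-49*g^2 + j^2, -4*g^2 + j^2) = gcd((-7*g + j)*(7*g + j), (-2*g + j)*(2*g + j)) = 1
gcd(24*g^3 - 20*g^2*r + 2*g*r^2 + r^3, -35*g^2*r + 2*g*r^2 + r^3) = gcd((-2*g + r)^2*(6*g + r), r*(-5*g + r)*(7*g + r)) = 1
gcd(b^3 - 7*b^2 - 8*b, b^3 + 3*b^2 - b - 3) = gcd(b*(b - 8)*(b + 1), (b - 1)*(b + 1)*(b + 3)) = b + 1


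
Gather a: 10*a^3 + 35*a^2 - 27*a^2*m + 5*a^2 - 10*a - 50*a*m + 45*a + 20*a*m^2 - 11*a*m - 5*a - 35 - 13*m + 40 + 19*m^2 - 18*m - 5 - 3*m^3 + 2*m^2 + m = 10*a^3 + a^2*(40 - 27*m) + a*(20*m^2 - 61*m + 30) - 3*m^3 + 21*m^2 - 30*m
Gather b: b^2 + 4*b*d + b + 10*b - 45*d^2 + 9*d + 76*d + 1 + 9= b^2 + b*(4*d + 11) - 45*d^2 + 85*d + 10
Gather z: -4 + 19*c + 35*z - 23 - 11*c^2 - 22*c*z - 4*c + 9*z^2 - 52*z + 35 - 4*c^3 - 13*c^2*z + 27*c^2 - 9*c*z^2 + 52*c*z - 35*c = -4*c^3 + 16*c^2 - 20*c + z^2*(9 - 9*c) + z*(-13*c^2 + 30*c - 17) + 8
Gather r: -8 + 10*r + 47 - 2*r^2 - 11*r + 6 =-2*r^2 - r + 45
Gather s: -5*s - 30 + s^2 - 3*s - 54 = s^2 - 8*s - 84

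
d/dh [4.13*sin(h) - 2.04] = 4.13*cos(h)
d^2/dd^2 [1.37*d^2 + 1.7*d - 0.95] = 2.74000000000000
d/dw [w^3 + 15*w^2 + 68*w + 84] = 3*w^2 + 30*w + 68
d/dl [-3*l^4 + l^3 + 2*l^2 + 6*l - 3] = -12*l^3 + 3*l^2 + 4*l + 6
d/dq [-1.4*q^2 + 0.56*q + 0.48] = 0.56 - 2.8*q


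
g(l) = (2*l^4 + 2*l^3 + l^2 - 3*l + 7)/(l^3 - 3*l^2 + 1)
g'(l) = (-3*l^2 + 6*l)*(2*l^4 + 2*l^3 + l^2 - 3*l + 7)/(l^3 - 3*l^2 + 1)^2 + (8*l^3 + 6*l^2 + 2*l - 3)/(l^3 - 3*l^2 + 1)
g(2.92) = 635.32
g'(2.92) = -15310.33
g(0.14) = 7.00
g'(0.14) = 3.06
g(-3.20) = -2.74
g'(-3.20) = 1.18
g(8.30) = 29.19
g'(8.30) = 1.15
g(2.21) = -26.08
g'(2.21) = -53.66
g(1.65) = -10.68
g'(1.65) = -12.73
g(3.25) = 82.29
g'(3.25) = -181.69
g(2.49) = -52.49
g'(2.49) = -164.11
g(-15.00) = -23.41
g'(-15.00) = 1.92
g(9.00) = 30.06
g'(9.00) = 1.34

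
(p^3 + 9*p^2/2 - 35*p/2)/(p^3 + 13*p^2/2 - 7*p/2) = (2*p - 5)/(2*p - 1)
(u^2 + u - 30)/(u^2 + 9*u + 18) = (u - 5)/(u + 3)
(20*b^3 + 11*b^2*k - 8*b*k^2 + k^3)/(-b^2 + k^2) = (-20*b^2 + 9*b*k - k^2)/(b - k)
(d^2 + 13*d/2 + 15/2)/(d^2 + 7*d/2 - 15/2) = (2*d + 3)/(2*d - 3)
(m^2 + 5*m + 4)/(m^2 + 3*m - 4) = (m + 1)/(m - 1)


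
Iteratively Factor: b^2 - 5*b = (b - 5)*(b)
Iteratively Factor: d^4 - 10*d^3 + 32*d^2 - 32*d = (d - 4)*(d^3 - 6*d^2 + 8*d) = (d - 4)*(d - 2)*(d^2 - 4*d) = d*(d - 4)*(d - 2)*(d - 4)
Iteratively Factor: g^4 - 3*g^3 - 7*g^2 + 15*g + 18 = (g + 1)*(g^3 - 4*g^2 - 3*g + 18) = (g - 3)*(g + 1)*(g^2 - g - 6) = (g - 3)*(g + 1)*(g + 2)*(g - 3)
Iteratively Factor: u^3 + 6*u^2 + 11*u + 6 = (u + 2)*(u^2 + 4*u + 3) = (u + 1)*(u + 2)*(u + 3)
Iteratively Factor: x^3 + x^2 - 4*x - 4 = (x + 1)*(x^2 - 4) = (x - 2)*(x + 1)*(x + 2)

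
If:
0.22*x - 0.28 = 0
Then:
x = 1.27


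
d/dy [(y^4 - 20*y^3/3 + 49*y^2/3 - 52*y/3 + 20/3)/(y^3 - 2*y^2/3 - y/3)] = (9*y^4 + 6*y^3 - 113*y^2 + 120*y + 20)/(y^2*(9*y^2 + 6*y + 1))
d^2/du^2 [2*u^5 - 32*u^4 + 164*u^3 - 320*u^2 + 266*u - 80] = 40*u^3 - 384*u^2 + 984*u - 640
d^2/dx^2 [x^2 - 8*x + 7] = 2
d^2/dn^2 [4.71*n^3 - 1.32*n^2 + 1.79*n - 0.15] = 28.26*n - 2.64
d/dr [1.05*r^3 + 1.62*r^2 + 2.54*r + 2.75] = 3.15*r^2 + 3.24*r + 2.54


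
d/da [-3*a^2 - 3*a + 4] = -6*a - 3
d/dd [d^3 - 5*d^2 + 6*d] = 3*d^2 - 10*d + 6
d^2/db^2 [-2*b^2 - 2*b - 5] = -4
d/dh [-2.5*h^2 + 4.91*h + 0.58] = 4.91 - 5.0*h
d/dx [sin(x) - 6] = cos(x)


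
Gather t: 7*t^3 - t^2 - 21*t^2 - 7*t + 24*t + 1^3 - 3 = 7*t^3 - 22*t^2 + 17*t - 2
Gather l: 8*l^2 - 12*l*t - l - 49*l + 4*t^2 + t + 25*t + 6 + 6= 8*l^2 + l*(-12*t - 50) + 4*t^2 + 26*t + 12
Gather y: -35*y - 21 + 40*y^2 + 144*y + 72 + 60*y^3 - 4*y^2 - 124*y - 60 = 60*y^3 + 36*y^2 - 15*y - 9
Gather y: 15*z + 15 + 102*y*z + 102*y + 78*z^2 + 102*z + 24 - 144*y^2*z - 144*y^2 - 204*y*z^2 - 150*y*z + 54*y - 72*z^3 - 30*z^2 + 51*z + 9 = y^2*(-144*z - 144) + y*(-204*z^2 - 48*z + 156) - 72*z^3 + 48*z^2 + 168*z + 48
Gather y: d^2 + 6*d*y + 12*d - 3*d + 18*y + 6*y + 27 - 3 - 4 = d^2 + 9*d + y*(6*d + 24) + 20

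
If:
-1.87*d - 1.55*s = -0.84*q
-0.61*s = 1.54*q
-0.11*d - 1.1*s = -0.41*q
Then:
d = 0.00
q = 0.00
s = 0.00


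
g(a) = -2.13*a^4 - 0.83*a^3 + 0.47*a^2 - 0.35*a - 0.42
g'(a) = -8.52*a^3 - 2.49*a^2 + 0.94*a - 0.35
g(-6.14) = -2815.71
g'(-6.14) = 1872.18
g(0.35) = -0.55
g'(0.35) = -0.69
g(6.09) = -3102.46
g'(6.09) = -2011.36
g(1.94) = -35.56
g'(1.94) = -70.11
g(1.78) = -25.62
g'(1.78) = -54.62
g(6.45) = -3892.38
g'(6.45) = -2384.10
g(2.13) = -50.90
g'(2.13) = -91.98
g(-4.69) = -933.37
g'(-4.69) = 819.41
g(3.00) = -192.18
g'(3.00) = -249.98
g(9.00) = -14545.50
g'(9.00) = -6404.66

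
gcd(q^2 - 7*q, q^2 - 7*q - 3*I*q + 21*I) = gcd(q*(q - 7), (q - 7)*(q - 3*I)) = q - 7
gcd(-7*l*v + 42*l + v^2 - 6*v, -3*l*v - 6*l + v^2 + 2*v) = 1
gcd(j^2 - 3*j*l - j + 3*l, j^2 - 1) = j - 1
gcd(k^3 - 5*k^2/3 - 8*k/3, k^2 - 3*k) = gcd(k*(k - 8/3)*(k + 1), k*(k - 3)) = k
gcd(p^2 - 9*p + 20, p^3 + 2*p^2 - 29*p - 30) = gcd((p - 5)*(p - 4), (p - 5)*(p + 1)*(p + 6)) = p - 5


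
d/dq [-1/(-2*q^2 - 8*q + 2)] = (-q - 2)/(q^2 + 4*q - 1)^2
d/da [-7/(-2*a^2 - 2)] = -7*a/(a^2 + 1)^2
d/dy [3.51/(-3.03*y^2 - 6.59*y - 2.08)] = (21.2706*y + 23.1309)/(3.03*y^2 + 6.59*y + 2.08)^2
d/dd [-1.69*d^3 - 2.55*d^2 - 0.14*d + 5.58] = -5.07*d^2 - 5.1*d - 0.14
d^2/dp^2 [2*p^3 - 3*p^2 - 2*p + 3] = 12*p - 6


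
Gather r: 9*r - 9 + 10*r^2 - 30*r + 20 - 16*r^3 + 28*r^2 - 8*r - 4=-16*r^3 + 38*r^2 - 29*r + 7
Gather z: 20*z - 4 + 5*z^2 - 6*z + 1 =5*z^2 + 14*z - 3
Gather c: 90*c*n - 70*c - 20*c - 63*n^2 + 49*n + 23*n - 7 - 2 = c*(90*n - 90) - 63*n^2 + 72*n - 9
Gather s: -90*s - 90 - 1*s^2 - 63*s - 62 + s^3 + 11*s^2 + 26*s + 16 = s^3 + 10*s^2 - 127*s - 136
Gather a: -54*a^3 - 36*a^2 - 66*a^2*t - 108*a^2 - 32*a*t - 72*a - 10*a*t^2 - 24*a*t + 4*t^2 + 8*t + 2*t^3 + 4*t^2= -54*a^3 + a^2*(-66*t - 144) + a*(-10*t^2 - 56*t - 72) + 2*t^3 + 8*t^2 + 8*t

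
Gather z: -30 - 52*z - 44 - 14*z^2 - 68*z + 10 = -14*z^2 - 120*z - 64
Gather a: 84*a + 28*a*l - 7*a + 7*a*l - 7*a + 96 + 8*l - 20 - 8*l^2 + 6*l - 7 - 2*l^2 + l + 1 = a*(35*l + 70) - 10*l^2 + 15*l + 70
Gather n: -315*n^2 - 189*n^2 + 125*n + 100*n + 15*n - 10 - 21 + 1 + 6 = -504*n^2 + 240*n - 24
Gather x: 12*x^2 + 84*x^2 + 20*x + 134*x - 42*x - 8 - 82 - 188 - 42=96*x^2 + 112*x - 320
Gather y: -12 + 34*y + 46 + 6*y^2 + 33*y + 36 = 6*y^2 + 67*y + 70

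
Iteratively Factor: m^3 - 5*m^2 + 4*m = (m - 4)*(m^2 - m) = m*(m - 4)*(m - 1)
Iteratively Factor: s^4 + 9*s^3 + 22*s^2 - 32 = (s + 4)*(s^3 + 5*s^2 + 2*s - 8) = (s + 4)^2*(s^2 + s - 2) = (s + 2)*(s + 4)^2*(s - 1)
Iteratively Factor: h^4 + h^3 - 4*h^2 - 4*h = (h)*(h^3 + h^2 - 4*h - 4) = h*(h + 1)*(h^2 - 4) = h*(h + 1)*(h + 2)*(h - 2)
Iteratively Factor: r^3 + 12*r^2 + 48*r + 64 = (r + 4)*(r^2 + 8*r + 16) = (r + 4)^2*(r + 4)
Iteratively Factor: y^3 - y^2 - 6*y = (y + 2)*(y^2 - 3*y) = (y - 3)*(y + 2)*(y)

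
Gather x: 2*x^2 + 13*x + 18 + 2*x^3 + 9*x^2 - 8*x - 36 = 2*x^3 + 11*x^2 + 5*x - 18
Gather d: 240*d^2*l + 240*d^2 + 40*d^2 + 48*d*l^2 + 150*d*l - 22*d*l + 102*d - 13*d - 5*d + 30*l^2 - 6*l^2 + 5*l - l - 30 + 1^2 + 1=d^2*(240*l + 280) + d*(48*l^2 + 128*l + 84) + 24*l^2 + 4*l - 28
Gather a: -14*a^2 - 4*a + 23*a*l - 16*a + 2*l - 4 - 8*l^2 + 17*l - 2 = -14*a^2 + a*(23*l - 20) - 8*l^2 + 19*l - 6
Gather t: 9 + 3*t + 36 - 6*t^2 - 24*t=-6*t^2 - 21*t + 45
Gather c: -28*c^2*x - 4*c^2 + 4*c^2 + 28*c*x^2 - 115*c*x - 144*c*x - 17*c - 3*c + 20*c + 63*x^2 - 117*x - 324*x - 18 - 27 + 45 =-28*c^2*x + c*(28*x^2 - 259*x) + 63*x^2 - 441*x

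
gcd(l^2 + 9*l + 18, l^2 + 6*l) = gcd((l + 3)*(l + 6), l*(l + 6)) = l + 6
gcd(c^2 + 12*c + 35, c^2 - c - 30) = c + 5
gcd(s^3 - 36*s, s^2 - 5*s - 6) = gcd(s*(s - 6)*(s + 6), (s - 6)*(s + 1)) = s - 6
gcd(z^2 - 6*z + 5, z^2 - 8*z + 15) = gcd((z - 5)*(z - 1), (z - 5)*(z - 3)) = z - 5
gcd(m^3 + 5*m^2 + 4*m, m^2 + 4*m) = m^2 + 4*m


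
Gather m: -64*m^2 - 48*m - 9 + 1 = -64*m^2 - 48*m - 8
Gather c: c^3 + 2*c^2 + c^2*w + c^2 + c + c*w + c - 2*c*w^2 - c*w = c^3 + c^2*(w + 3) + c*(2 - 2*w^2)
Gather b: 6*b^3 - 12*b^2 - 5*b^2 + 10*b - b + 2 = 6*b^3 - 17*b^2 + 9*b + 2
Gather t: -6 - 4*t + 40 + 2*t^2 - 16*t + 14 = 2*t^2 - 20*t + 48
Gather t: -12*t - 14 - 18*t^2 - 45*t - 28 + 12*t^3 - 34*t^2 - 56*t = 12*t^3 - 52*t^2 - 113*t - 42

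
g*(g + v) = g^2 + g*v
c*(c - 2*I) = c^2 - 2*I*c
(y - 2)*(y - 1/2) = y^2 - 5*y/2 + 1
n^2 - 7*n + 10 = (n - 5)*(n - 2)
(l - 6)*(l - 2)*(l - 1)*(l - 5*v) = l^4 - 5*l^3*v - 9*l^3 + 45*l^2*v + 20*l^2 - 100*l*v - 12*l + 60*v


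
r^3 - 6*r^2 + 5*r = r*(r - 5)*(r - 1)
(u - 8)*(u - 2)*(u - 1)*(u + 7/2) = u^4 - 15*u^3/2 - 25*u^2/2 + 75*u - 56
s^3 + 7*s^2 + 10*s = s*(s + 2)*(s + 5)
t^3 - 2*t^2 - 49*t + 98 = (t - 7)*(t - 2)*(t + 7)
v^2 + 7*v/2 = v*(v + 7/2)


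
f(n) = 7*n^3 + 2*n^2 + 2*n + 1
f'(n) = 21*n^2 + 4*n + 2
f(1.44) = 28.93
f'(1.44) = 51.31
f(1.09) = 14.62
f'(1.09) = 31.31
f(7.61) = 3217.02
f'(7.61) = 1248.59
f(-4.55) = -626.07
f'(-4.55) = 418.55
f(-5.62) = -1189.60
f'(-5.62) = 642.79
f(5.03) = 952.51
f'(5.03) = 553.44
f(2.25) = 95.36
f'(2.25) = 117.31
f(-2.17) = -65.45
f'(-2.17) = 92.21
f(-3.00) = -176.00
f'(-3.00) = 179.00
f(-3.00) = -176.00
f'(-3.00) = 179.00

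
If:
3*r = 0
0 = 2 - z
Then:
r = 0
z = 2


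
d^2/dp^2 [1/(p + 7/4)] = 128/(4*p + 7)^3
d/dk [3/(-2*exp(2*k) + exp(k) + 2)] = (12*exp(k) - 3)*exp(k)/(-2*exp(2*k) + exp(k) + 2)^2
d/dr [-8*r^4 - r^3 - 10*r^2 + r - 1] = -32*r^3 - 3*r^2 - 20*r + 1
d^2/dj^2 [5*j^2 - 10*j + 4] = 10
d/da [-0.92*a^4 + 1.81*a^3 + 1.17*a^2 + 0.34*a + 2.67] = -3.68*a^3 + 5.43*a^2 + 2.34*a + 0.34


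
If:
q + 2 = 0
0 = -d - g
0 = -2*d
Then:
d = 0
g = 0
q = -2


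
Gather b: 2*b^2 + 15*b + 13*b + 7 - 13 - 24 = 2*b^2 + 28*b - 30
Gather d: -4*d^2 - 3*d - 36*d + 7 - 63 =-4*d^2 - 39*d - 56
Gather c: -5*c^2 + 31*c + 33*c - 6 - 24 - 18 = -5*c^2 + 64*c - 48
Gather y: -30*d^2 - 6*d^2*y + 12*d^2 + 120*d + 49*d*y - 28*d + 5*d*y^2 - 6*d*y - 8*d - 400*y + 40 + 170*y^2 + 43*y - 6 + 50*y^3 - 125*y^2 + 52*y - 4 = -18*d^2 + 84*d + 50*y^3 + y^2*(5*d + 45) + y*(-6*d^2 + 43*d - 305) + 30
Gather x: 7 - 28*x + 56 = 63 - 28*x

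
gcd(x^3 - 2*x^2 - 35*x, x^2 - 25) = x + 5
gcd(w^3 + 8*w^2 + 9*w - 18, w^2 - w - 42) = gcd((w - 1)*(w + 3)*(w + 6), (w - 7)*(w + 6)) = w + 6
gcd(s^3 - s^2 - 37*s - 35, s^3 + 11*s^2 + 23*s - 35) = s + 5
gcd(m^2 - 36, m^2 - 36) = m^2 - 36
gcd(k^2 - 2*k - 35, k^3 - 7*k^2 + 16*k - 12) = 1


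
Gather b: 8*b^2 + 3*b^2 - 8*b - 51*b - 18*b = 11*b^2 - 77*b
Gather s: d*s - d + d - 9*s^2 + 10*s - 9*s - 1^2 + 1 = -9*s^2 + s*(d + 1)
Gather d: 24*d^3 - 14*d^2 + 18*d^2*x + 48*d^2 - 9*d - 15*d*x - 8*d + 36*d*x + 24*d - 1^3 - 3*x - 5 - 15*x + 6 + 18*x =24*d^3 + d^2*(18*x + 34) + d*(21*x + 7)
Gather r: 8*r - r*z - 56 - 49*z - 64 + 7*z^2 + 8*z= r*(8 - z) + 7*z^2 - 41*z - 120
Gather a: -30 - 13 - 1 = -44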